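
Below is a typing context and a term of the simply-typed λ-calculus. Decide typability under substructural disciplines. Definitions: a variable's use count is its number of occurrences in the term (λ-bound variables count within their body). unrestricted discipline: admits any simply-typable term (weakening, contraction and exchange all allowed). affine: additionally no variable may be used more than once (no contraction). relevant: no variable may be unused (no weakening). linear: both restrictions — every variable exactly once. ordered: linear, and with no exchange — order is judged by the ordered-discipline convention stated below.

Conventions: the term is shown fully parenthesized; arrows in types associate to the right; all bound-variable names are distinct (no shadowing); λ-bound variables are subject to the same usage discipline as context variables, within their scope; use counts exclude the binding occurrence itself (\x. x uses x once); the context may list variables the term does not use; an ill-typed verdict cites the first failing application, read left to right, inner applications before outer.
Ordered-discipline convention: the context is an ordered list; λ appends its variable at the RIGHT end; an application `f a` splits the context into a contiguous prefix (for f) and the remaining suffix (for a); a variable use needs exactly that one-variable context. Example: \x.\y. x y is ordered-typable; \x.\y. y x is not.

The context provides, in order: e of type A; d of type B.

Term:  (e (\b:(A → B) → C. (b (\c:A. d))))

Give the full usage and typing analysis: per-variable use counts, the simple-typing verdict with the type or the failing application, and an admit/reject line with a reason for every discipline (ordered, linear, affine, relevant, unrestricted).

use counts: e: 1×, d: 1×, b (λ-bound): 1×, c (λ-bound): 0×
left-to-right use order: e, b, d
typing: ill-typed: non-function type A applied to an argument
ordered ✗ (a type mismatch blocks all five)
linear ✗ (the type mismatch rejects it)
affine ✗ (not simply typable)
relevant ✗ (fails simple typing)
unrestricted ✗ (a type mismatch blocks all five)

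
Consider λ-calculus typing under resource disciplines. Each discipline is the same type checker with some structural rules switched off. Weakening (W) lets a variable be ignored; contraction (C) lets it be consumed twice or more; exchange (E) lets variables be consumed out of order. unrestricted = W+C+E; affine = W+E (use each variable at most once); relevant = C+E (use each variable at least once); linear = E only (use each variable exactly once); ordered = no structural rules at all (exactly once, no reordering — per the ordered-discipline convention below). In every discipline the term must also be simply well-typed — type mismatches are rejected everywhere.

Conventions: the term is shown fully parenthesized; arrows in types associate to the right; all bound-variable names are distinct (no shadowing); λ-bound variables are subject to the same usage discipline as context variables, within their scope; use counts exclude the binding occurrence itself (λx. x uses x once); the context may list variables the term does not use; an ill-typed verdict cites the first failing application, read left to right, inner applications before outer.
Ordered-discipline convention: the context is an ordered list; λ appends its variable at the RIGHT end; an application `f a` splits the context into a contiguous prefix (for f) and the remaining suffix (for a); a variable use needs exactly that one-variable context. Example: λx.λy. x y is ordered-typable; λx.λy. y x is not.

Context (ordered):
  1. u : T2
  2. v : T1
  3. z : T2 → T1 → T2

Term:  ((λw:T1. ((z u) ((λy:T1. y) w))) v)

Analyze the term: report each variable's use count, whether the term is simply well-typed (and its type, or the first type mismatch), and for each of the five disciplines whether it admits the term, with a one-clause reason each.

counts: u=1, v=1, z=1, w (λ-bound)=1, y (λ-bound)=1
uses in reading order: z, u, y, w, v
typing: the term checks, with type T2
ordered: ✗, needs exchange: uses follow z, u, y, w, v
linear: ✓, exactly-once usage across u, v, z, w, y
affine: ✓, no duplicate uses among u, v, z, w, y
relevant: ✓, u, v, z, w, y: all used, weakening unneeded
unrestricted: ✓, well-typed at T2; no restrictions here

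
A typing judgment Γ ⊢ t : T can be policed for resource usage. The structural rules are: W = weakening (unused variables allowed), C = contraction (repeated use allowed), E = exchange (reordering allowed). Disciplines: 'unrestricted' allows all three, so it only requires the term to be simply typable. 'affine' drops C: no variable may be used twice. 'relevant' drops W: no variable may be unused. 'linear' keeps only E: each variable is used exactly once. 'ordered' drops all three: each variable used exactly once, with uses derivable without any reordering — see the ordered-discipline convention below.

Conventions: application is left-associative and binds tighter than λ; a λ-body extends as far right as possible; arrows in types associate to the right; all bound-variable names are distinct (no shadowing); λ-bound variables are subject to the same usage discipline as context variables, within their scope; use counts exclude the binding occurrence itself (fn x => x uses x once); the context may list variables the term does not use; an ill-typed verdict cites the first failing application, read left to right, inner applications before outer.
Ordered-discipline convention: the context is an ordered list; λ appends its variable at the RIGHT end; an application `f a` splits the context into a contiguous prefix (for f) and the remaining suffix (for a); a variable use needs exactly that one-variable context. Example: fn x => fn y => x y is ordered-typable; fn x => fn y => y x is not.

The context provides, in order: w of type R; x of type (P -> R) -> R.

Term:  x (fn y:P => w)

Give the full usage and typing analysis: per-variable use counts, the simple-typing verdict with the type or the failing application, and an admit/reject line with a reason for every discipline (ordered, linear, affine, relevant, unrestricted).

use counts: w ×1, x ×1, y (bound) ×0
left-to-right use order: x, w
typing: well-typed at R
ordered: ✗, needs weakening: y unused
linear: ✗, needs weakening: y unused
affine: ✓, no duplicate uses among w, x, y
relevant: ✗, needs weakening: y unused
unrestricted: ✓, typability at R is all that's needed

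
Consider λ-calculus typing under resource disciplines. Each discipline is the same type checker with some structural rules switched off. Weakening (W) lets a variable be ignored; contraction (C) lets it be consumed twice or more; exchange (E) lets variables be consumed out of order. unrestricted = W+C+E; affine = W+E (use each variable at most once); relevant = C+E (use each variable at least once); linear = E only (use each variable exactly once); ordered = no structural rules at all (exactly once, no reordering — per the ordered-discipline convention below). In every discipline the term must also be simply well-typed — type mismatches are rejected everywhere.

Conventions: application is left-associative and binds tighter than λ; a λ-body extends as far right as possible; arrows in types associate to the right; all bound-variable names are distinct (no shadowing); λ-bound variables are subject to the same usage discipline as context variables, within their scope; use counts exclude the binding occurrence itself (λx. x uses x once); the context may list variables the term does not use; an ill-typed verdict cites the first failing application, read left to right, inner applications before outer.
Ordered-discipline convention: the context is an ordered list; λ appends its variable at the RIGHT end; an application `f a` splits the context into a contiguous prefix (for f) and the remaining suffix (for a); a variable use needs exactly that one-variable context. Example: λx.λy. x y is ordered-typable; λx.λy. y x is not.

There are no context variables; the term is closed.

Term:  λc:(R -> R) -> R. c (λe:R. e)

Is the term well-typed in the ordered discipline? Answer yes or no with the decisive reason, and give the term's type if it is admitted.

yes — c, e: once each, no exchange needed; term : ((R -> R) -> R) -> R
usage: c (λ-bound): 1; e (λ-bound): 1
left-to-right use order: c, e
typing: well-typed at ((R -> R) -> R) -> R
across the five disciplines: ordered ✓; linear ✓; affine ✓; relevant ✓; unrestricted ✓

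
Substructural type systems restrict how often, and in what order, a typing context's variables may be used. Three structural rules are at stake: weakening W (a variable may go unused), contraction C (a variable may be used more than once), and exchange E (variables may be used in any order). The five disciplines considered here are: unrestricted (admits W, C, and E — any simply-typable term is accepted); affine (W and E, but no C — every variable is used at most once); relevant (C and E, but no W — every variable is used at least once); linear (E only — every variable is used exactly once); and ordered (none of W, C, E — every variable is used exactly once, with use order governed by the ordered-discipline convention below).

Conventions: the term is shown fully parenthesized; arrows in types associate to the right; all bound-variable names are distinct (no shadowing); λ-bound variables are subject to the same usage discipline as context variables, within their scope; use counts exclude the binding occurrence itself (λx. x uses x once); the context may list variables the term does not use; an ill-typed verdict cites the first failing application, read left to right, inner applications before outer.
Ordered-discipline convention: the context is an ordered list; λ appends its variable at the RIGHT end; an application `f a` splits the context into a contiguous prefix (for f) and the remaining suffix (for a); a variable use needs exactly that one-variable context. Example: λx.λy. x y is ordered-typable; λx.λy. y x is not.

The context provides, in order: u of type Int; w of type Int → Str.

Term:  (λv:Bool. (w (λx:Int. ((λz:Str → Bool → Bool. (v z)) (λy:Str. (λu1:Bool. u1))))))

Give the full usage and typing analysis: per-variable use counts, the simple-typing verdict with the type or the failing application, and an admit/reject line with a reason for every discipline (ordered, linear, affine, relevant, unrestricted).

counts: u: 0×, w: 1×, v (λ-bound): 1×, x (λ-bound): 0×, z (λ-bound): 1×, y (λ-bound): 0×, u1 (λ-bound): 1×
order of uses: w, v, z, u1
typing: ill-typed: applying a non-function (Bool)
ordered ✗ (not simply typable)
linear ✗ (fails simple typing)
affine ✗ (a type mismatch blocks all five)
relevant ✗ (the type mismatch rejects it)
unrestricted ✗ (not simply typable)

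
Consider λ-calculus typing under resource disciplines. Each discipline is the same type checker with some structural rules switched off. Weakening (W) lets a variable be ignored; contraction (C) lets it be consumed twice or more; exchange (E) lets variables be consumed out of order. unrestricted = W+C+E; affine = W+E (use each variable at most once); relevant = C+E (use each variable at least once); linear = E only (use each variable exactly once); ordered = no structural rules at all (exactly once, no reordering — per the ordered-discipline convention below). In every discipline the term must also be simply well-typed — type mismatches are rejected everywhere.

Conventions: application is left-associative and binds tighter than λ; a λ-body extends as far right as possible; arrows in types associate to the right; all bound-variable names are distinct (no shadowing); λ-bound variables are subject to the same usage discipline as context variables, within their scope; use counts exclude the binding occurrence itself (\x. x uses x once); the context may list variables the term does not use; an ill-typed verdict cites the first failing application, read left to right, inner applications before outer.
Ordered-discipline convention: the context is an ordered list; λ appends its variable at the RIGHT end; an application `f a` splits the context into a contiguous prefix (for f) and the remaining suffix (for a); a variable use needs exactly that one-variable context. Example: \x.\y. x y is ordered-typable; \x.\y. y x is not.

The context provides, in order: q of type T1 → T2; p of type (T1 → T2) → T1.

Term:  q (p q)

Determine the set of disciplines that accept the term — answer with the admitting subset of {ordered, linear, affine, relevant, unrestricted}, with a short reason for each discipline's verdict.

admitting disciplines: relevant, unrestricted
use counts: q: 2, p: 1
order of uses: q, p, q
typing: well-typed at T2
ordered: ✗ — q ×2 used more than once (contraction)
linear: ✗ — q ×2 used more than once (contraction)
affine: ✗ — q ×2 used more than once (contraction)
relevant: ✓ — q, p: all used, weakening unneeded
unrestricted: ✓ — well-typed at T2; no restrictions here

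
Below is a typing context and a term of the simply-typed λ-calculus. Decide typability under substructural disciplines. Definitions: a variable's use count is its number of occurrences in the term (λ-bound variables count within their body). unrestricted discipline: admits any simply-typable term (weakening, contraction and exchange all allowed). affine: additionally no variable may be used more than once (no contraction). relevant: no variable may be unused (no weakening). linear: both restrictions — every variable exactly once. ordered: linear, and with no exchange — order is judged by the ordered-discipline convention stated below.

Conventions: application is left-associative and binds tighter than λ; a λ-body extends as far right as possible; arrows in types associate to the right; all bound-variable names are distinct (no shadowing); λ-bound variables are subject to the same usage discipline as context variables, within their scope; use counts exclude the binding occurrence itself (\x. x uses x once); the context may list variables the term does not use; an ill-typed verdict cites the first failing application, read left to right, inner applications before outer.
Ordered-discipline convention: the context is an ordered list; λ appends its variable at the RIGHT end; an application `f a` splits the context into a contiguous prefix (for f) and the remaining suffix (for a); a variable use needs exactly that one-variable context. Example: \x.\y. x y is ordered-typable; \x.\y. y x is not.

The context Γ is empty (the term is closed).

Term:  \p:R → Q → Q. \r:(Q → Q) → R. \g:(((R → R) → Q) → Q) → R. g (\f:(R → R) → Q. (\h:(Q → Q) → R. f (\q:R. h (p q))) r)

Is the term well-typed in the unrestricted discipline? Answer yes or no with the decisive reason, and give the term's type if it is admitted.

yes — well-typed at (R → Q → Q) → ((Q → Q) → R) → ((((R → R) → Q) → Q) → R) → R; no restrictions here; term : (R → Q → Q) → ((Q → Q) → R) → ((((R → R) → Q) → Q) → R) → R
use counts: p [bound]: 1, r [bound]: 1, g [bound]: 1, f [bound]: 1, h [bound]: 1, q [bound]: 1
order of uses: g, f, h, p, q, r
typing: well-typed at (R → Q → Q) → ((Q → Q) → R) → ((((R → R) → Q) → Q) → R) → R
summary: ordered ✗ · linear ✓ · affine ✓ · relevant ✓ · unrestricted ✓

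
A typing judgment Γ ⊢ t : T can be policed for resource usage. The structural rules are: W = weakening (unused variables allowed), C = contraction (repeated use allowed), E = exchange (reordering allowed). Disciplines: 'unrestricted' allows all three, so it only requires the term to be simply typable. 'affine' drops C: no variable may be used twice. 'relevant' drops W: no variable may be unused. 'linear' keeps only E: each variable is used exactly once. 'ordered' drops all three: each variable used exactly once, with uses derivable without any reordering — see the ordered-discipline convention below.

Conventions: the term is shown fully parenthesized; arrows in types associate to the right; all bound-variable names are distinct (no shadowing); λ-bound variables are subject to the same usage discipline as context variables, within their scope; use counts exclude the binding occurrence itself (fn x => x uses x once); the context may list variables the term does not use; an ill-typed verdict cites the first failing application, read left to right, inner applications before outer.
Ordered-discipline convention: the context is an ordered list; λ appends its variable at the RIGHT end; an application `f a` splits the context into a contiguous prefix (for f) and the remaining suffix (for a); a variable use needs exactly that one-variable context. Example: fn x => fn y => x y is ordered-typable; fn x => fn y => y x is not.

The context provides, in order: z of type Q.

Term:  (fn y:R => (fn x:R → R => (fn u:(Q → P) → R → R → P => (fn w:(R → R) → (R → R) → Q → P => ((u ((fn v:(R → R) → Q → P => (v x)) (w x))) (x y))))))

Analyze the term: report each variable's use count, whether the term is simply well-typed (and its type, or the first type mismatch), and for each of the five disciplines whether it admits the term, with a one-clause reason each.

use counts: z=0, y (bound)=1, x (bound)=3, u (bound)=1, w (bound)=1, v (bound)=1
order of uses: u, v, x, w, x, x, y
typing: well-typed at R → (R → R) → ((Q → P) → R → R → P) → ((R → R) → (R → R) → Q → P) → R → P
ordered: ✗ — uses contraction: x ×3; unused: z — weakening required
linear: ✗ — uses contraction: x ×3; unused: z — weakening required
affine: ✗ — uses contraction: x ×3
relevant: ✗ — unused: z — weakening required
unrestricted: ✓ — typability at R → (R → R) → ((Q → P) → R → R → P) → ((R → R) → (R → R) → Q → P) → R → P is all that's needed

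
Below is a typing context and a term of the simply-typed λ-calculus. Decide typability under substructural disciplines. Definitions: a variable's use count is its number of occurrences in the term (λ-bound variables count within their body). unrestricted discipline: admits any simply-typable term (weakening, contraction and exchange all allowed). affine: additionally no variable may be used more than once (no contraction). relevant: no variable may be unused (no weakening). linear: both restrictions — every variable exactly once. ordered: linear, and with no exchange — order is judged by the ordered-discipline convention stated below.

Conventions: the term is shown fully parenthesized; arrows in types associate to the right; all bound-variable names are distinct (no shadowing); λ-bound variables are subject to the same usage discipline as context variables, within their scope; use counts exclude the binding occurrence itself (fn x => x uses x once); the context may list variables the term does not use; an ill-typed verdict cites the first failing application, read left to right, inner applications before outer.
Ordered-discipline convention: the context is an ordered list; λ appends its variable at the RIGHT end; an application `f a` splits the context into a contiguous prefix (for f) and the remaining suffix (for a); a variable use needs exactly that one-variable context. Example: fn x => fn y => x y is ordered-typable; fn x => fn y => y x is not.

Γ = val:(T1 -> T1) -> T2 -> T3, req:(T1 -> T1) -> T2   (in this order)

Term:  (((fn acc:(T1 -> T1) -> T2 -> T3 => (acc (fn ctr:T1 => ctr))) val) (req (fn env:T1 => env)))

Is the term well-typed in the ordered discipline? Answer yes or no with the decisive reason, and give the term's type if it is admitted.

yes — val, req, acc, ctr, env once each; derivable with no W/C/E; term : T3
usage: val: 1×; req: 1×; acc (λ-bound): 1×; ctr (λ-bound): 1×; env (λ-bound): 1×
order of uses: acc, ctr, val, req, env
typing: well-typed at T3
across the five disciplines: ordered ✓ | linear ✓ | affine ✓ | relevant ✓ | unrestricted ✓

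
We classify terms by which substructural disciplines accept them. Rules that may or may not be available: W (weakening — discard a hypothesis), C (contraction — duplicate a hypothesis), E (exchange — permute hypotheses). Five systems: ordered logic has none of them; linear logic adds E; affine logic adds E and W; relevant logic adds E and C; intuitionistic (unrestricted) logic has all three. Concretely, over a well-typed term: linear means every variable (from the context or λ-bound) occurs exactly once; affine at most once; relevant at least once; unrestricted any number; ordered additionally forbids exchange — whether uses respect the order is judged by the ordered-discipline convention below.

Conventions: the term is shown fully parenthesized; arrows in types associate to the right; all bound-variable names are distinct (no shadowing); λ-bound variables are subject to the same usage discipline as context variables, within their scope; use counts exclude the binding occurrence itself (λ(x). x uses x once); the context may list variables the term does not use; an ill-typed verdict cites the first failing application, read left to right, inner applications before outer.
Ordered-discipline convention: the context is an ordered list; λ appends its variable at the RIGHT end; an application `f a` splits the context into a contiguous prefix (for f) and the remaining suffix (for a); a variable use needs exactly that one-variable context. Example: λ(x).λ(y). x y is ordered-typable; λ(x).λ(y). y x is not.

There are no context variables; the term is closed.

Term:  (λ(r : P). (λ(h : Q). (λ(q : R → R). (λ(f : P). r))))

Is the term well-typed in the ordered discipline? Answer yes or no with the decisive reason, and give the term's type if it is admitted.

no — h, q, f never used (weakening)
usage: r (λ-bound): 1; h (λ-bound): 0; q (λ-bound): 0; f (λ-bound): 0
left-to-right use order: r
typing: ✓ — P → Q → (R → R) → P → P
per-discipline verdicts: ordered ✗ · linear ✗ · affine ✓ · relevant ✗ · unrestricted ✓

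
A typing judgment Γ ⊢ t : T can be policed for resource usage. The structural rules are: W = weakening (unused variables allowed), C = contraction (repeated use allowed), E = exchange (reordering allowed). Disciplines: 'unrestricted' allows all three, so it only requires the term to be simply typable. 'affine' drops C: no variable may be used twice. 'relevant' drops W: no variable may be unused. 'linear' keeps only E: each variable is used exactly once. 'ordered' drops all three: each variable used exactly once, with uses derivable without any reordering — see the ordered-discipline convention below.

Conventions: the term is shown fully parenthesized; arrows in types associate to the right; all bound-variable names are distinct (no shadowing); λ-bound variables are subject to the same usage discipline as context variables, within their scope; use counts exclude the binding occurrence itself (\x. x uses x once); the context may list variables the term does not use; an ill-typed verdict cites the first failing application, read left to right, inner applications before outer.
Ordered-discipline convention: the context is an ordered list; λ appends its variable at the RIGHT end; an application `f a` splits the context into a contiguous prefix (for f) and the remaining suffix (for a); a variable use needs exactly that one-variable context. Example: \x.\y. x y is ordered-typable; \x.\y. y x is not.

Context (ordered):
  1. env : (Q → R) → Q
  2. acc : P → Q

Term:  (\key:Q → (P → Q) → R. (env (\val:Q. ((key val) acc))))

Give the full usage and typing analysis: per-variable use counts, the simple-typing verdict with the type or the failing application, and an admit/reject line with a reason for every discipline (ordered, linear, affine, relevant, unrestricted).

counts: env ×1, acc ×1, key [bound] ×1, val [bound] ×1
left-to-right use order: env, key, val, acc
typing: the term checks, with type (Q → (P → Q) → R) → Q
ordered: ✗, no contiguous prefix/suffix split fits env, key, val, acc
linear: ✓, single use per variable (env, acc, key, val)
affine: ✓, at most one use each (env, acc, key, val)
relevant: ✓, every one of env, acc, key, val appears
unrestricted: ✓, type-checks ((Q → (P → Q) → R) → Q) and nothing is barred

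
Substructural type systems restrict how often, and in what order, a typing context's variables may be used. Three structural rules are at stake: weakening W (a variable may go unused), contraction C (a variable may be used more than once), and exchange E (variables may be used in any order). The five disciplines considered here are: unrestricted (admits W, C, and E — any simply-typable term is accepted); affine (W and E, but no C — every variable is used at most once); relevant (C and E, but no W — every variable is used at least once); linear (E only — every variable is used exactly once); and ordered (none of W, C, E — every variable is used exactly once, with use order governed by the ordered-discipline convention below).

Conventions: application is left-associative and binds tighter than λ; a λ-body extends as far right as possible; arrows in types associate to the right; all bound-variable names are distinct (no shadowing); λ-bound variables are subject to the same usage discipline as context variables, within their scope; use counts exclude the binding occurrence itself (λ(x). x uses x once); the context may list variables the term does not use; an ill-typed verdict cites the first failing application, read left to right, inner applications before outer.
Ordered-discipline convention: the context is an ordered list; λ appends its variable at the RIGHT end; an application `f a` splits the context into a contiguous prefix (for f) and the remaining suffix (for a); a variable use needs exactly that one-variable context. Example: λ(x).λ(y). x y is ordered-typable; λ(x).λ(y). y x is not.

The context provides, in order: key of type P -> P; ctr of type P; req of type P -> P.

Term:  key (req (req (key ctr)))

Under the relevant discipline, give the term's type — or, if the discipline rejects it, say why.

term : P
variable uses: key: 2×; ctr: 1×; req: 2×
use order (left to right): key, req, req, key, ctr
typing: ✓ — P
per-discipline verdicts: ordered ✗, linear ✗, affine ✗, relevant ✓, unrestricted ✓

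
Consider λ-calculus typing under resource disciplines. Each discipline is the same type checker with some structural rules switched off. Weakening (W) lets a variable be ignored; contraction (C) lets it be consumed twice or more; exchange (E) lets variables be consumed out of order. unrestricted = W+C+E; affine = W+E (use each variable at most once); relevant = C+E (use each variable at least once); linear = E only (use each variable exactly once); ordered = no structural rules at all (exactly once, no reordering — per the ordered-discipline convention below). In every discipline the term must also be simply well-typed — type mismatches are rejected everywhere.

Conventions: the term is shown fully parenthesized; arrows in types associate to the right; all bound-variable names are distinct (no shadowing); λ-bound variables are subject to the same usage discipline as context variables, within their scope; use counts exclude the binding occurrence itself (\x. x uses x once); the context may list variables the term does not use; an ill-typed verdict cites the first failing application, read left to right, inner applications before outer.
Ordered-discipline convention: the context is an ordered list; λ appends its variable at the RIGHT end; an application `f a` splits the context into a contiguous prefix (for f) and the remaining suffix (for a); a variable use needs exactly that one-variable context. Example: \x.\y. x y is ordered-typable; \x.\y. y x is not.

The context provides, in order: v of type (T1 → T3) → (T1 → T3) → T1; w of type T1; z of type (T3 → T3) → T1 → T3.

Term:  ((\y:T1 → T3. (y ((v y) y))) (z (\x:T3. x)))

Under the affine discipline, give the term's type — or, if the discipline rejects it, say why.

not well-typed under affine — y ×3 used more than once (contraction)
counts: v=1; w=0; z=1; y (bound)=3; x (bound)=1
left-to-right use order: y, v, y, y, z, x
typing: the term checks, with type T3
per-discipline verdicts: ordered ✗, linear ✗, affine ✗, relevant ✗, unrestricted ✓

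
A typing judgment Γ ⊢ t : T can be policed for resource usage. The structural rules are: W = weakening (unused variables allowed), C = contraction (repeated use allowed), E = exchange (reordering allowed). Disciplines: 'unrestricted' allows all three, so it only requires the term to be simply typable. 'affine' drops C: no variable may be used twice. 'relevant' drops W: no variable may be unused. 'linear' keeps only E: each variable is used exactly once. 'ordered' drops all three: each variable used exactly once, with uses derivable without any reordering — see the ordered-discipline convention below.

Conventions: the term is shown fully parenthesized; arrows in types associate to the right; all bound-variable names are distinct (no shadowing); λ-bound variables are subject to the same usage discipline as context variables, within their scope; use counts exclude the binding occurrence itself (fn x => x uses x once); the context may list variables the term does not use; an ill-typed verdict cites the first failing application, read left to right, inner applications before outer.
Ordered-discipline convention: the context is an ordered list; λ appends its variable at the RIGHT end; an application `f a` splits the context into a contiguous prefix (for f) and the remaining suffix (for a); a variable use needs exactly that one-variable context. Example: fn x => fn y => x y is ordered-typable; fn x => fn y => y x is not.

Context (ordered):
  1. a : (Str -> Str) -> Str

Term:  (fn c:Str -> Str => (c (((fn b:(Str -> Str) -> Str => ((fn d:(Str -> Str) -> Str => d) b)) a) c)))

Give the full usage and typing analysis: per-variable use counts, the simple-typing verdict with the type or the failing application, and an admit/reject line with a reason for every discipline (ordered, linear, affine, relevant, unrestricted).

counts: a: 1×, c (bound): 2×, b (bound): 1×, d (bound): 1×
order of uses: c, d, b, a, c
typing: the term checks, with type (Str -> Str) -> Str
ordered: ✗ — needs contraction — c ×2
linear: ✗ — needs contraction — c ×2
affine: ✗ — needs contraction — c ×2
relevant: ✓ — every one of a, c, b, d appears
unrestricted: ✓ — simply typable at (Str -> Str) -> Str; W, C, E all held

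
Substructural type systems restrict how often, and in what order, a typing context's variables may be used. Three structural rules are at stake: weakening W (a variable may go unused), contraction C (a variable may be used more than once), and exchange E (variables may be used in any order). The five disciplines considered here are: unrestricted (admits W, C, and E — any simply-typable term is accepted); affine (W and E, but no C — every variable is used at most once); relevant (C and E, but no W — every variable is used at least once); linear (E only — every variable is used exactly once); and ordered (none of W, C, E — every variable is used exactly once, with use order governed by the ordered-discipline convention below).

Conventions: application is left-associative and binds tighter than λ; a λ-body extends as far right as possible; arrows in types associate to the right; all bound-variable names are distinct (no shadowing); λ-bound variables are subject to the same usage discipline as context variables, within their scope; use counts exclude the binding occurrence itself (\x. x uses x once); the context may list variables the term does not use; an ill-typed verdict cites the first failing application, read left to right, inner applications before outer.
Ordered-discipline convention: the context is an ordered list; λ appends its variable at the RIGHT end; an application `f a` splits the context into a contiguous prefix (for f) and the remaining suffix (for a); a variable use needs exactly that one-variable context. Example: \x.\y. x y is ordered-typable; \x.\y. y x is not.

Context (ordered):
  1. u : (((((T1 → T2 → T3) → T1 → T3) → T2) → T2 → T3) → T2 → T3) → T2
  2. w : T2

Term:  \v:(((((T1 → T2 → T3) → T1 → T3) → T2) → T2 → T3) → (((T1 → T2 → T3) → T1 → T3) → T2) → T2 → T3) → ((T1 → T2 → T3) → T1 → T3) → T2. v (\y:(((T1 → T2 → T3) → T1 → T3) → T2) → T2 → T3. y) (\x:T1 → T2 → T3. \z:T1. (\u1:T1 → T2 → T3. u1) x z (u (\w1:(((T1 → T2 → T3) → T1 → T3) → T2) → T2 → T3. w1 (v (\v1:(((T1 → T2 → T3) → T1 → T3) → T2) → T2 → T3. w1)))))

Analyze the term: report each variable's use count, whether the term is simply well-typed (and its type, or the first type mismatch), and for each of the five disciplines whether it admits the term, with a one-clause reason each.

counts: u=1; w=0; v (bound)=2; y (bound)=1; x (bound)=1; z (bound)=1; u1 (bound)=1; w1 (bound)=2; v1 (bound)=0
use order (left to right): v, y, u1, x, z, u, w1, v, w1
typing: well-typed — term : ((((((T1 → T2 → T3) → T1 → T3) → T2) → T2 → T3) → (((T1 → T2 → T3) → T1 → T3) → T2) → T2 → T3) → ((T1 → T2 → T3) → T1 → T3) → T2) → T2
ordered ✗ (repeated use of v ×2, w1 ×2; w, v1 never used (weakening))
linear ✗ (repeated use of v ×2, w1 ×2; w, v1 never used (weakening))
affine ✗ (repeated use of v ×2, w1 ×2)
relevant ✗ (w, v1 never used (weakening))
unrestricted ✓ (simply typable at ((((((T1 → T2 → T3) → T1 → T3) → T2) → T2 → T3) → (((T1 → T2 → T3) → T1 → T3) → T2) → T2 → T3) → ((T1 → T2 → T3) → T1 → T3) → T2) → T2; W, C, E all held)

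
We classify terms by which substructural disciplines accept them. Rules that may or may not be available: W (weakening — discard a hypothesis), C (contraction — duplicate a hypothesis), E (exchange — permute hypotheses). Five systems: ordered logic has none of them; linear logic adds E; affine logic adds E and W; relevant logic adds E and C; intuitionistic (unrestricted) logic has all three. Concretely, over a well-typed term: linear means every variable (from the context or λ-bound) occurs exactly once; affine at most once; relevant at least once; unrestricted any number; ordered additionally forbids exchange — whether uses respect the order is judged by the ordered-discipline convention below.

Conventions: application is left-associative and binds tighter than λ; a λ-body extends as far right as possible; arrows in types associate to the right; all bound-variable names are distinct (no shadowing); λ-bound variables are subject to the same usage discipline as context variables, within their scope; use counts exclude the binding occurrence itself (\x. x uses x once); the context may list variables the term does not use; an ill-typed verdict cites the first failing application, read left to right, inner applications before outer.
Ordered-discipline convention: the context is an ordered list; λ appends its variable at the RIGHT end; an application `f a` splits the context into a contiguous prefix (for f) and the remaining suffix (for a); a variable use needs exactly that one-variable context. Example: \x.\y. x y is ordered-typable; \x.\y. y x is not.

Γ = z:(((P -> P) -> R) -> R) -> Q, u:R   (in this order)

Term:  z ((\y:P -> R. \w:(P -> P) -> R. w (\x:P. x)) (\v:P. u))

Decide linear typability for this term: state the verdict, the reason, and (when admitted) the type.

no — y, v never used (weakening)
variable uses: z: 1, u: 1, y (λ-bound): 0, w (λ-bound): 1, x (λ-bound): 1, v (λ-bound): 0
use order (left to right): z, w, x, u
typing: ✓ — Q
summary: ordered ✗, linear ✗, affine ✓, relevant ✗, unrestricted ✓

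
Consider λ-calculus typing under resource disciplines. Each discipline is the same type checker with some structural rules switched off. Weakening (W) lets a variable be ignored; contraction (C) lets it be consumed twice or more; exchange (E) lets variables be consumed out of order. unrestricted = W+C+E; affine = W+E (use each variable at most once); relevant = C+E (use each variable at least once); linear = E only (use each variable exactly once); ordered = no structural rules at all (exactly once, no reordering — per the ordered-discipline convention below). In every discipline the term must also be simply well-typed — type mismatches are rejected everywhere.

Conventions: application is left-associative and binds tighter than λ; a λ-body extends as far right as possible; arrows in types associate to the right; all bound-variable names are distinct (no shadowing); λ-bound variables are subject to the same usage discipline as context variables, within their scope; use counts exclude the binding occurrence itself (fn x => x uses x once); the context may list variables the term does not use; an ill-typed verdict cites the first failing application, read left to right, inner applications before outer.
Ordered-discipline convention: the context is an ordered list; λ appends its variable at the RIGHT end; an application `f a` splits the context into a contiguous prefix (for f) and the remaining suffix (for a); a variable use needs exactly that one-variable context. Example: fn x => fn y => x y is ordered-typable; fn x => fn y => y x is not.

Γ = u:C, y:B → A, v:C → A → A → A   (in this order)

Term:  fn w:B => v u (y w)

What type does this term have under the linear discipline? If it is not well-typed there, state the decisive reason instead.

term : B → A → A
variable uses: u=1, y=1, v=1, w (λ-bound)=1
left-to-right use order: v, u, y, w
typing: the term checks, with type B → A → A
all disciplines: ordered ✗ · linear ✓ · affine ✓ · relevant ✓ · unrestricted ✓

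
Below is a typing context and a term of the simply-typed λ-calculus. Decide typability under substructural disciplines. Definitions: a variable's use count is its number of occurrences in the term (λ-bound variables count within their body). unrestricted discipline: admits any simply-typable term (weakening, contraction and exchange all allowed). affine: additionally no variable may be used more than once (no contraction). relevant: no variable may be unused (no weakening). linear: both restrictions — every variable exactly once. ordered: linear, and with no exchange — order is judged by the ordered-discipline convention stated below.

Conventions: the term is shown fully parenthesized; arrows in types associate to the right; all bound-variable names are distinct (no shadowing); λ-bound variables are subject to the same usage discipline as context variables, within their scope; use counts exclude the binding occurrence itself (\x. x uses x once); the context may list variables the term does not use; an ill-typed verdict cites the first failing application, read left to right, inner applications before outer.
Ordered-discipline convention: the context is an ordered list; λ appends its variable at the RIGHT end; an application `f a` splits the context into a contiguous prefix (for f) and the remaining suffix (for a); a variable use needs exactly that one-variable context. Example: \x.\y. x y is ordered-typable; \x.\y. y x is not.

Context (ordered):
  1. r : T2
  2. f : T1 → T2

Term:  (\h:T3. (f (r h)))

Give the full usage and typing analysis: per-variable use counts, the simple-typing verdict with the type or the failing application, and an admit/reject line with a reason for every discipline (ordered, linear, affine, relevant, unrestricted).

variable uses: r ×1; f ×1; h [bound] ×1
order of uses: f, r, h
typing: ill-typed: non-arrow in function slot: T2
ordered ✗ (fails simple typing)
linear ✗ (a type mismatch blocks all five)
affine ✗ (the type mismatch rejects it)
relevant ✗ (not simply typable)
unrestricted ✗ (fails simple typing)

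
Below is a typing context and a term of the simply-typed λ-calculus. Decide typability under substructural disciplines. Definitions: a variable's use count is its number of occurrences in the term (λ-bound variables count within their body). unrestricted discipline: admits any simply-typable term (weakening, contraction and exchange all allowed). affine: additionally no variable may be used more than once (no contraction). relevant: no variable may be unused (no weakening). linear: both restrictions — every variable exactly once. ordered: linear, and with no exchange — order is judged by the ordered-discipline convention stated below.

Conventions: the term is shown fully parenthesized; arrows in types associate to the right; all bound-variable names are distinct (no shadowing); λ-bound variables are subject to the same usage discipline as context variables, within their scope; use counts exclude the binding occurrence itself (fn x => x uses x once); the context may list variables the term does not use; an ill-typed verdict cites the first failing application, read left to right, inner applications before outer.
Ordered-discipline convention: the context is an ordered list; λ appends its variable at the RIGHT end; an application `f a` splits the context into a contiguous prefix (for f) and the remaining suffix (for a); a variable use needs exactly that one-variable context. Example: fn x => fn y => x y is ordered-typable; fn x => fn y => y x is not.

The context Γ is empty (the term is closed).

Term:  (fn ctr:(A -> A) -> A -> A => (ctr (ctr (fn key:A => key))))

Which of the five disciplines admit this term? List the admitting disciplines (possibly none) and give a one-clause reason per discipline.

admitted in: relevant, unrestricted
counts: ctr (bound)=2; key (bound)=1
use order (left to right): ctr, ctr, key
typing: ✓ — ((A -> A) -> A -> A) -> A -> A
ordered: ✗, needs contraction — ctr ×2
linear: ✗, needs contraction — ctr ×2
affine: ✗, needs contraction — ctr ×2
relevant: ✓, at least one use each (ctr, key)
unrestricted: ✓, type-checks (((A -> A) -> A -> A) -> A -> A) and nothing is barred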